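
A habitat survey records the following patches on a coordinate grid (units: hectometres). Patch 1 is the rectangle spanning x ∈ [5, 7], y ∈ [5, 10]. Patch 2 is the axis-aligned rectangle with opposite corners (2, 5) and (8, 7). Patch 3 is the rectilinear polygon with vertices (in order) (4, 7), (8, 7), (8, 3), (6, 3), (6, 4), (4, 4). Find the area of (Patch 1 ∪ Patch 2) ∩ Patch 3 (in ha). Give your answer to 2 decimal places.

8.00

The region (Patch 1 ∪ Patch 2) ∩ Patch 3 is the polygon with vertices (8,7), (8,5), (7,5), (5,5), (4,5), (4,7), (5,7), (7,7).
By the shoelace formula its area is 8.00.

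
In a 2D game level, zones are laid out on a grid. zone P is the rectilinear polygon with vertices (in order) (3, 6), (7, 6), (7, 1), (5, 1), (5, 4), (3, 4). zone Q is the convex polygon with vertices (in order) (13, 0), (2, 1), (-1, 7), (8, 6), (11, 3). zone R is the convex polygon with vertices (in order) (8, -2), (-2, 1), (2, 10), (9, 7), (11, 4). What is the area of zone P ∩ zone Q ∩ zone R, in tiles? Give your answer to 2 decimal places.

The intersection is the polygon with vertices (7,1), (5,1), (5,4), (3,4), (3,6), (7,6).
By the shoelace formula its area is 14.00.

14.00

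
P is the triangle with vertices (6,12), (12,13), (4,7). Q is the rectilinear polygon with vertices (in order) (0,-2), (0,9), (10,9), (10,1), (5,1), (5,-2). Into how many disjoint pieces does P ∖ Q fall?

P ∖ Q is a single connected region.

1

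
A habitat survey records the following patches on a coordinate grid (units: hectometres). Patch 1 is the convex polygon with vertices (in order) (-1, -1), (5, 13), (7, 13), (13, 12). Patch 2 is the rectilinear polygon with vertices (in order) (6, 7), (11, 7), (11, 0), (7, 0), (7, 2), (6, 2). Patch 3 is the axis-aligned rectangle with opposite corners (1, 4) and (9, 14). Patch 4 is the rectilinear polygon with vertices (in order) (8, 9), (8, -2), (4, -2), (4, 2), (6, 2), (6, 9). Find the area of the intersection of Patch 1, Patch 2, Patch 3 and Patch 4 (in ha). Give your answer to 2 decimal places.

1.21

The intersection is the polygon with vertices (7.615,7), (6,5.5), (6,7).
By the shoelace formula its area is 1.21.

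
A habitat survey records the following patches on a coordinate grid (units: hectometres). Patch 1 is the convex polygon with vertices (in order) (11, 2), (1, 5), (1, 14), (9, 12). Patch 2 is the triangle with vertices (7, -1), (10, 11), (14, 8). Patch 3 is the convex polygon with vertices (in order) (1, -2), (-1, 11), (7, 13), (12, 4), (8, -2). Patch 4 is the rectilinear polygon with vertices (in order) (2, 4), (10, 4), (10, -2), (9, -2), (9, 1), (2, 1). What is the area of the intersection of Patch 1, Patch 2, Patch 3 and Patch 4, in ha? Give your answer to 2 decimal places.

2.58

The intersection is the polygon with vertices (9.649,2.405), (7.977,2.907), (8.25,4), (10,4), (10,2.857).
By the shoelace formula its area is 2.58.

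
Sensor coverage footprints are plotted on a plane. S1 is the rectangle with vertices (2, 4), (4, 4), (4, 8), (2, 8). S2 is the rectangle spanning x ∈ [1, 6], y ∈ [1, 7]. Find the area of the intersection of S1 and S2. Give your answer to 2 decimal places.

|S1∩S2|: x∈[2,4], y∈[4,7] → 2·3 = 6.

6.00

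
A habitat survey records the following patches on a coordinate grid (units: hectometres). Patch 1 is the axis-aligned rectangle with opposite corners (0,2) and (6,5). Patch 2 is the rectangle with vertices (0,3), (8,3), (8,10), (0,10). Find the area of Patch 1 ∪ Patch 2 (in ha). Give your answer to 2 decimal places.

62.00

By inclusion–exclusion:
Individual areas: |Patch 1| = 18, |Patch 2| = 56.
|Patch 1∩Patch 2|: x∈[0,6], y∈[3,5] → 6·2 = 12.
|Patch 1 ∪ Patch 2| = 74 − 12 = 62.00.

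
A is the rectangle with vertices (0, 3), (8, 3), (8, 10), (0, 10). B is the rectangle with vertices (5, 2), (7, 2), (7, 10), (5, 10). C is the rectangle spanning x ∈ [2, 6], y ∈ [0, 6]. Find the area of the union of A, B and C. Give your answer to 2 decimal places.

69.00

By inclusion–exclusion:
Individual areas: |A| = 56, |B| = 16, |C| = 24.
|A∩B|: x∈[5,7], y∈[3,10] → 2·7 = 14.
|A∩C|: x∈[2,6], y∈[3,6] → 4·3 = 12.
|B∩C|: x∈[5,6], y∈[2,6] → 1·4 = 4.
|A∩B∩C| = 3.
|A ∪ B ∪ C| = 96 − 30 + 3 = 69.00.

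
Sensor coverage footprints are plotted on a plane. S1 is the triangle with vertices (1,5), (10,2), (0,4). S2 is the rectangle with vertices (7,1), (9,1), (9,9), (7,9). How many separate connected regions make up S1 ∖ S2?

S1 ∖ S2 splits into 2 disjoint pieces (area 5.4, area 0.0667).

2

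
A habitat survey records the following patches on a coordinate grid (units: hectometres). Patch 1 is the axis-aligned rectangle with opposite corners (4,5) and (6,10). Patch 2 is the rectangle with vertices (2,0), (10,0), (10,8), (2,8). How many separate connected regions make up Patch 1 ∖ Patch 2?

1

Patch 1 ∖ Patch 2 is a single connected region.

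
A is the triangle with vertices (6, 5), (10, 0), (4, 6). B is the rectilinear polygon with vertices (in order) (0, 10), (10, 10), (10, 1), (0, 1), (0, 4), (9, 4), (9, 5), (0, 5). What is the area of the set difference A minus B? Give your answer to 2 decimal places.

1.00

|A| = 3, |A∩B| = 2.
|A ∖ B| = |A| − |A∩B| = 3 − 2 = 1.00.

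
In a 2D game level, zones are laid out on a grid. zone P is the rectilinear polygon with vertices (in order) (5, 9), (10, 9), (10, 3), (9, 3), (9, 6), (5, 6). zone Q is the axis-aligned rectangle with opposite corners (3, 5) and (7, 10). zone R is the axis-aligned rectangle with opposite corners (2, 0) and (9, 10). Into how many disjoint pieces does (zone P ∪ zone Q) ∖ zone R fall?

(zone P ∪ zone Q) ∖ zone R is a single connected region.

1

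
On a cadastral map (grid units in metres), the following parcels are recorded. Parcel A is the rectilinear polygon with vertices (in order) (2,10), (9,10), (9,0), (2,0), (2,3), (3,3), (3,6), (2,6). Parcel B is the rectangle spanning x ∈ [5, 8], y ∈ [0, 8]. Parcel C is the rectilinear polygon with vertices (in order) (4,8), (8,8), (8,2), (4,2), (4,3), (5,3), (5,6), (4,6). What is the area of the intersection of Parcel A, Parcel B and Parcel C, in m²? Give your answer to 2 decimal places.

The intersection is the polygon with vertices (5,3), (5,6), (5,8), (8,8), (8,2), (5,2).
By the shoelace formula its area is 18.00.

18.00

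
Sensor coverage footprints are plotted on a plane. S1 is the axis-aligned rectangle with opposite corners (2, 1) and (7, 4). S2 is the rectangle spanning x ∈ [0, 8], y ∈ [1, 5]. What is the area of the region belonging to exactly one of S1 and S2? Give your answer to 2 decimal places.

17.00

|S1∩S2|: x∈[2,7], y∈[1,4] → 5·3 = 15.
|S1 △ S2| = |S1| + |S2| − 2·|S1∩S2| = 15 + 32 − 30 = 17.00.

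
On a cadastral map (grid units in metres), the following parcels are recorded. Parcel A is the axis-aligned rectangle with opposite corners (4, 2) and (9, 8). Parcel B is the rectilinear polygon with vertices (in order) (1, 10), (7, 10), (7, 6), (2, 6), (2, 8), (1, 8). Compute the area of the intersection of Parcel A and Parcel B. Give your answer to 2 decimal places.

6.00

The intersection is the polygon with vertices (4,8), (7,8), (7,6), (4,6).
By the shoelace formula its area is 6.00.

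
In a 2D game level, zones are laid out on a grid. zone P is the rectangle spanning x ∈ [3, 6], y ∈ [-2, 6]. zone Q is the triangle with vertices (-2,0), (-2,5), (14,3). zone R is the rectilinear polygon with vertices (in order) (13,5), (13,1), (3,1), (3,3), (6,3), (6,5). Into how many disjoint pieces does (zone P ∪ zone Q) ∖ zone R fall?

2

(zone P ∪ zone Q) ∖ zone R splits into 2 disjoint pieces (area 39.0938, area 0.1562).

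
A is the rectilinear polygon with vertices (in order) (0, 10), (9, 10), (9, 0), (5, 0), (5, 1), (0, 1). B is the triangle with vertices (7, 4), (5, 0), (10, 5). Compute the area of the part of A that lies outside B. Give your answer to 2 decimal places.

80.33

|A| = 85, |A∩B| = 4.6667.
|A ∖ B| = |A| − |A∩B| = 85 − 4.6667 = 80.33.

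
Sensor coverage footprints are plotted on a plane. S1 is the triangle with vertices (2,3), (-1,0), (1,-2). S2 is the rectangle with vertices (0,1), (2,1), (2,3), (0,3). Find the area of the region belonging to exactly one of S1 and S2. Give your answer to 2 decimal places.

|S1| = 6, |S2| = 4, |S1∩S2| = 1.6.
|S1 △ S2| = |S1| + |S2| − 2·|S1∩S2| = 6 + 4 − 3.2 = 6.80.

6.80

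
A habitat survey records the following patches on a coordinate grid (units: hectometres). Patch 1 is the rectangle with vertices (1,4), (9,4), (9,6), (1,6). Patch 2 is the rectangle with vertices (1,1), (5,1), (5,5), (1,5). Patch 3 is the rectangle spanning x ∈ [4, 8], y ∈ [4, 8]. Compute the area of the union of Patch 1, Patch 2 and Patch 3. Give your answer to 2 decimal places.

By inclusion–exclusion:
Individual areas: |Patch 1| = 16, |Patch 2| = 16, |Patch 3| = 16.
|Patch 1∩Patch 2|: x∈[1,5], y∈[4,5] → 4·1 = 4.
|Patch 1∩Patch 3|: x∈[4,8], y∈[4,6] → 4·2 = 8.
|Patch 2∩Patch 3|: x∈[4,5], y∈[4,5] → 1·1 = 1.
|Patch 1∩Patch 2∩Patch 3| = 1.
|Patch 1 ∪ Patch 2 ∪ Patch 3| = 48 − 13 + 1 = 36.00.

36.00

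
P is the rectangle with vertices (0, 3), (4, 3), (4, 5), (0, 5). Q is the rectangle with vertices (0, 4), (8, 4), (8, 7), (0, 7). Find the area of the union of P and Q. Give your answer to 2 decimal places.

28.00

By inclusion–exclusion:
Individual areas: |P| = 8, |Q| = 24.
|P∩Q|: x∈[0,4], y∈[4,5] → 4·1 = 4.
|P ∪ Q| = 32 − 4 = 28.00.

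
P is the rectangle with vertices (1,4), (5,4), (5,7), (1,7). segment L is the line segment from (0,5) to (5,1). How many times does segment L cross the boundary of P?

2

The segment meets the boundary at (1.25,4), (1,4.2).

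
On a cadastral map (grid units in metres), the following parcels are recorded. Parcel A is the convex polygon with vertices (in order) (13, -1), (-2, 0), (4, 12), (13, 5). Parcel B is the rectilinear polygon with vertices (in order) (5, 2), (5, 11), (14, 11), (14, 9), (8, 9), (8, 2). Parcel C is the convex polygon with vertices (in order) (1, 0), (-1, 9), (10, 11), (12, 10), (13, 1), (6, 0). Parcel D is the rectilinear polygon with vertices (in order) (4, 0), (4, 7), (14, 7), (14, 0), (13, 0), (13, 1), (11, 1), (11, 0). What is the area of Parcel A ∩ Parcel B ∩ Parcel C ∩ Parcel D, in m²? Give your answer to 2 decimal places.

15.00

The intersection is the polygon with vertices (5,2), (5,7), (8,7), (8,2).
By the shoelace formula its area is 15.00.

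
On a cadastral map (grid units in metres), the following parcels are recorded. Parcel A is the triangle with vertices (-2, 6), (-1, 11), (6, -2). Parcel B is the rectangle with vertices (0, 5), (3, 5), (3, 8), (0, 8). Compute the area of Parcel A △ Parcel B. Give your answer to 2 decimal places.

|Parcel A| = 24, |Parcel B| = 9, |Parcel A∩Parcel B| = 4.2692.
|Parcel A △ Parcel B| = |Parcel A| + |Parcel B| − 2·|Parcel A∩Parcel B| = 24 + 9 − 8.5385 = 24.46.

24.46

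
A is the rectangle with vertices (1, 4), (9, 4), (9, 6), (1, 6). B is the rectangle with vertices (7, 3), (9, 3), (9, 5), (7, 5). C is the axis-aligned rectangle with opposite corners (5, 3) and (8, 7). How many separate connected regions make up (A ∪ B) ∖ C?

(A ∪ B) ∖ C splits into 2 disjoint pieces (area 3, area 8).

2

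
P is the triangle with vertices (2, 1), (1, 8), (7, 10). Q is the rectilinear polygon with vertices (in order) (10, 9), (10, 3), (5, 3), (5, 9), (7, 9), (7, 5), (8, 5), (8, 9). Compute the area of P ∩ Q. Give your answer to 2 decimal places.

1.88

The intersection is the polygon with vertices (5,6.4), (5,9), (6.444,9).
By the shoelace formula its area is 1.88.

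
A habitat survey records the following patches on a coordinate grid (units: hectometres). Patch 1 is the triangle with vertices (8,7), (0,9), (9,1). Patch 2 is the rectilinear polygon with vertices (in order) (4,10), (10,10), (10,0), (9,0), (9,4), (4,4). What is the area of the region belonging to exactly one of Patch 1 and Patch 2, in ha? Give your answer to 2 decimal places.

35.85

|Patch 1| = 23, |Patch 2| = 40, |Patch 1∩Patch 2| = 13.5764.
|Patch 1 △ Patch 2| = |Patch 1| + |Patch 2| − 2·|Patch 1∩Patch 2| = 23 + 40 − 27.1528 = 35.85.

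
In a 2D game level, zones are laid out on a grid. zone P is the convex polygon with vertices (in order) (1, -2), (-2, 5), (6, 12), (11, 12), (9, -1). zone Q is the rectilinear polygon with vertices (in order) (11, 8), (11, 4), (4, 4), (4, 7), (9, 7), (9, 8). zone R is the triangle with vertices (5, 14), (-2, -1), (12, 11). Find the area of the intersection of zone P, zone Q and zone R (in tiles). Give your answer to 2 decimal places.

The intersection is the polygon with vertices (4,7), (7.333,7), (4,4.143).
By the shoelace formula its area is 4.76.

4.76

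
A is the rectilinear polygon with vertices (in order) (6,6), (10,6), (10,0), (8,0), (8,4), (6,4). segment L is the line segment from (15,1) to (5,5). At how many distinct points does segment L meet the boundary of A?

4

The segment meets the boundary at (6,4.6), (7.5,4), (8,3.8), (10,3).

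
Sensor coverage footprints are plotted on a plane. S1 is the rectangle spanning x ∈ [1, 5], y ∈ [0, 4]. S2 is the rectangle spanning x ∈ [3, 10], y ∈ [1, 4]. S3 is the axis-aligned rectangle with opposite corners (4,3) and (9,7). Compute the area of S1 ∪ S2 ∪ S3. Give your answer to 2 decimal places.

46.00

By inclusion–exclusion:
Individual areas: |S1| = 16, |S2| = 21, |S3| = 20.
|S1∩S2|: x∈[3,5], y∈[1,4] → 2·3 = 6.
|S1∩S3|: x∈[4,5], y∈[3,4] → 1·1 = 1.
|S2∩S3|: x∈[4,9], y∈[3,4] → 5·1 = 5.
|S1∩S2∩S3| = 1.
|S1 ∪ S2 ∪ S3| = 57 − 12 + 1 = 46.00.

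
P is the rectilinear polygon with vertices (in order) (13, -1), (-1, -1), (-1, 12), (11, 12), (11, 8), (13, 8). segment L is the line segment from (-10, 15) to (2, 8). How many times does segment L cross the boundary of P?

1

The segment meets the boundary at (-1,9.75).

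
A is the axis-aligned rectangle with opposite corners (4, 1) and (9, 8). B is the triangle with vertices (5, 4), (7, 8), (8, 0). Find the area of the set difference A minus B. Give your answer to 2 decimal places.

25.31

|A| = 35, |A∩B| = 9.6875.
|A ∖ B| = |A| − |A∩B| = 35 − 9.6875 = 25.31.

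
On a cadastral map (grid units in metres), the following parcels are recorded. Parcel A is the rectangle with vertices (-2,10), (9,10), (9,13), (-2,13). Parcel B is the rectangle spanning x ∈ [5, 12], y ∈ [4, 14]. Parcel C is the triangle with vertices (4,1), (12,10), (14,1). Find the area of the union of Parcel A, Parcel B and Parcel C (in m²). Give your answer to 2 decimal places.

120.00

By inclusion–exclusion:
Individual areas: |Parcel A| = 33, |Parcel B| = 70, |Parcel C| = 45.
|Parcel A∩Parcel B|: x∈[5,9], y∈[10,13] → 4·3 = 12.
|Parcel A∩Parcel C| = 0.
|Parcel B∩Parcel C| = 16.
|Parcel A∩Parcel B∩Parcel C| = 0.
|Parcel A ∪ Parcel B ∪ Parcel C| = 148 − 28 + 0 = 120.00.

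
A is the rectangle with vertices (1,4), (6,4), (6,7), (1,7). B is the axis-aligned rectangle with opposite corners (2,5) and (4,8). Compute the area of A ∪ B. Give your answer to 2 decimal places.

17.00

By inclusion–exclusion:
Individual areas: |A| = 15, |B| = 6.
|A∩B|: x∈[2,4], y∈[5,7] → 2·2 = 4.
|A ∪ B| = 21 − 4 = 17.00.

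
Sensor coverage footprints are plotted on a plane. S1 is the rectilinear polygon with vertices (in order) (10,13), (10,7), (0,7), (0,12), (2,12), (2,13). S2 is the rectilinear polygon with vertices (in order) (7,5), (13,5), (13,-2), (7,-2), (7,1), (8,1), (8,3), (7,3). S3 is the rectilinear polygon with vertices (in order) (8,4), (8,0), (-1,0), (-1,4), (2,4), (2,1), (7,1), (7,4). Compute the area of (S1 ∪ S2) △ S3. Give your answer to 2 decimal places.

115.00

|S1 ∪ S2| = 98.
|(S1 ∪ S2) ∩ S3| = 2.
|(S1 ∪ S2) △ S3| = 98 + 21 − 4 = 115.00.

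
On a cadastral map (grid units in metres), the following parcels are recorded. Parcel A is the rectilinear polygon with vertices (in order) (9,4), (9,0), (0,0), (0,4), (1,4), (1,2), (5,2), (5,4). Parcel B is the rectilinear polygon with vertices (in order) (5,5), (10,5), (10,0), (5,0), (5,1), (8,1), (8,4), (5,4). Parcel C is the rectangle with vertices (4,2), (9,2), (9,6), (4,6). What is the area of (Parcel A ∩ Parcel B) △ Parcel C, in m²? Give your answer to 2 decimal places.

|Parcel A ∩ Parcel B| = 7.
|(Parcel A ∩ Parcel B) ∩ Parcel C| = 2.
|(Parcel A ∩ Parcel B) △ Parcel C| = 7 + 20 − 4 = 23.00.

23.00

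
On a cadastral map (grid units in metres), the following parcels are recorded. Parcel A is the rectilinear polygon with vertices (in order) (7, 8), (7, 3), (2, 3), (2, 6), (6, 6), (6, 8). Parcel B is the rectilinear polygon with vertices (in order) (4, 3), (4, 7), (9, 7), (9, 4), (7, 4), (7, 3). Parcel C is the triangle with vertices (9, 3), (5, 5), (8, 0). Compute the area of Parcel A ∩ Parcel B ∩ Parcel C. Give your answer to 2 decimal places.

1.80

The intersection is the polygon with vertices (7,3), (6.2,3), (5,5), (7,4).
By the shoelace formula its area is 1.80.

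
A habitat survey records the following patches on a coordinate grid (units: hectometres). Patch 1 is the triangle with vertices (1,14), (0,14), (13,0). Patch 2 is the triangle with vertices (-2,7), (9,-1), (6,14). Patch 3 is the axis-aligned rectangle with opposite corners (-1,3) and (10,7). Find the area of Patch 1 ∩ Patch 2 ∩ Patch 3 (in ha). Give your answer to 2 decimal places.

0.43

The intersection is the polygon with vertices (7.522,6.391), (7.647,5.765), (6.5,7), (7,7).
By the shoelace formula its area is 0.43.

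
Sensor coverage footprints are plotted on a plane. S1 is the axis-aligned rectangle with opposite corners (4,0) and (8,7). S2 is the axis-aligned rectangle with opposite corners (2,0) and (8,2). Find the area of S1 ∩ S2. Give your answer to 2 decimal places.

8.00

|S1∩S2|: x∈[4,8], y∈[0,2] → 4·2 = 8.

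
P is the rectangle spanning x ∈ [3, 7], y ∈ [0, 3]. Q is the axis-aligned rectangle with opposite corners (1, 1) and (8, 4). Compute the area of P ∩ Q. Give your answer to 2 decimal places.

8.00

|P∩Q|: x∈[3,7], y∈[1,3] → 4·2 = 8.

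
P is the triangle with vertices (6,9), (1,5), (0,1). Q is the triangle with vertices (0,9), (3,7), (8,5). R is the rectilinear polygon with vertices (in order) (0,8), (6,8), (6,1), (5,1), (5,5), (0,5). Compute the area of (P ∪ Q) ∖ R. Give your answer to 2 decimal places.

|P ∪ Q| = 9.6942.
|(P ∪ Q) ∩ R| = 4.9942.
|(P ∪ Q) ∖ R| = 9.6942 − 4.9942 = 4.70.

4.70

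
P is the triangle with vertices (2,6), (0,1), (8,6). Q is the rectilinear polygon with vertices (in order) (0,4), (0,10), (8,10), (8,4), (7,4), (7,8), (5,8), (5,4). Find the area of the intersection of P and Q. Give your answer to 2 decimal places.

7.10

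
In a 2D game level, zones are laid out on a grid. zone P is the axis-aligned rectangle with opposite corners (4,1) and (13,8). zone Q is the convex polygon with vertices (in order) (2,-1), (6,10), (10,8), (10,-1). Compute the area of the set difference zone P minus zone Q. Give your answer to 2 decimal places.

23.23

|zone P| = 63, |zone P∩zone Q| = 39.7727.
|zone P ∖ zone Q| = |zone P| − |zone P∩zone Q| = 63 − 39.7727 = 23.23.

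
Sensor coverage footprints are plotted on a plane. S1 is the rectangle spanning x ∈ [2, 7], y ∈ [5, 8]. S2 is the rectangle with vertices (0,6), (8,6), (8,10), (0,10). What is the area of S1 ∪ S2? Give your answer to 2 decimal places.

37.00

By inclusion–exclusion:
Individual areas: |S1| = 15, |S2| = 32.
|S1∩S2|: x∈[2,7], y∈[6,8] → 5·2 = 10.
|S1 ∪ S2| = 47 − 10 = 37.00.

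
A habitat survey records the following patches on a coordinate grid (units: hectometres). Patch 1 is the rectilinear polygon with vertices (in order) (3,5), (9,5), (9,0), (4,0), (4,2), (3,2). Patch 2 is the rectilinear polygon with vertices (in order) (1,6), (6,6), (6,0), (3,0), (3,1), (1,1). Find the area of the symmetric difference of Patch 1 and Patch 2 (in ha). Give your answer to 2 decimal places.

30.00

|Patch 1| = 28, |Patch 2| = 28, |Patch 1∩Patch 2| = 13.
|Patch 1 △ Patch 2| = |Patch 1| + |Patch 2| − 2·|Patch 1∩Patch 2| = 28 + 28 − 26 = 30.00.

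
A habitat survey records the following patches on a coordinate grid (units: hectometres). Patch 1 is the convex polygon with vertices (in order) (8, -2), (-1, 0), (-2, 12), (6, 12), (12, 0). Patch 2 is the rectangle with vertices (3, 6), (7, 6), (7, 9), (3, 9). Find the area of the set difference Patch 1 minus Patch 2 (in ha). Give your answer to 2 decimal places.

127.00

|Patch 1| = 139, |Patch 1∩Patch 2| = 12.
|Patch 1 ∖ Patch 2| = |Patch 1| − |Patch 1∩Patch 2| = 139 − 12 = 127.00.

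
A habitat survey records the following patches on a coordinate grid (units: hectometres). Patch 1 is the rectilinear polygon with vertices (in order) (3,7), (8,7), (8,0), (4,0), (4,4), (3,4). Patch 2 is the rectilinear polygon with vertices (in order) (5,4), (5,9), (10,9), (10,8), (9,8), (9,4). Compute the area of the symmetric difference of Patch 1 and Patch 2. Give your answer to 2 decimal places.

|Patch 1| = 31, |Patch 2| = 21, |Patch 1∩Patch 2| = 9.
|Patch 1 △ Patch 2| = |Patch 1| + |Patch 2| − 2·|Patch 1∩Patch 2| = 31 + 21 − 18 = 34.00.

34.00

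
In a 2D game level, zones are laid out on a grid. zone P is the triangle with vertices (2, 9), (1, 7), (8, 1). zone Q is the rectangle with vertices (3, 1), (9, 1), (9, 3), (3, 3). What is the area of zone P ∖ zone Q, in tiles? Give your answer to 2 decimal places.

9.17

|zone P| = 10, |zone P∩zone Q| = 0.8333.
|zone P ∖ zone Q| = |zone P| − |zone P∩zone Q| = 10 − 0.8333 = 9.17.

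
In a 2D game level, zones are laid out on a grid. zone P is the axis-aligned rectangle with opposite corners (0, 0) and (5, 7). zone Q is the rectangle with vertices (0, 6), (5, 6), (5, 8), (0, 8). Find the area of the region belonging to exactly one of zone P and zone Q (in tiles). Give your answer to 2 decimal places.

|zone P∩zone Q|: x∈[0,5], y∈[6,7] → 5·1 = 5.
|zone P △ zone Q| = |zone P| + |zone Q| − 2·|zone P∩zone Q| = 35 + 10 − 10 = 35.00.

35.00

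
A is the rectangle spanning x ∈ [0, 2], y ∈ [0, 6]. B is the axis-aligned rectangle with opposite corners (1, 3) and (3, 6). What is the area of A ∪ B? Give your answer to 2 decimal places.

By inclusion–exclusion:
Individual areas: |A| = 12, |B| = 6.
|A∩B|: x∈[1,2], y∈[3,6] → 1·3 = 3.
|A ∪ B| = 18 − 3 = 15.00.

15.00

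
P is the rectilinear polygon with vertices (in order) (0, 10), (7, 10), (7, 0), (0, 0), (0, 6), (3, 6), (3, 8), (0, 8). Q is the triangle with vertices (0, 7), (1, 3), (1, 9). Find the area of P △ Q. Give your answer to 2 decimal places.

|P| = 64, |Q| = 3, |P∩Q| = 1.375.
|P △ Q| = |P| + |Q| − 2·|P∩Q| = 64 + 3 − 2.75 = 64.25.

64.25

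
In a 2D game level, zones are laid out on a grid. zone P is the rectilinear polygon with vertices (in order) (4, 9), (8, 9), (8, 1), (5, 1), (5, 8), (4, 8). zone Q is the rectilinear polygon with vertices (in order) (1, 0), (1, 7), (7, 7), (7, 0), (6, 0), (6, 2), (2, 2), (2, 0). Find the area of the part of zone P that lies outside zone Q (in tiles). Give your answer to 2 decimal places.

14.00

|zone P| = 25, |zone P∩zone Q| = 11.
|zone P ∖ zone Q| = |zone P| − |zone P∩zone Q| = 25 − 11 = 14.00.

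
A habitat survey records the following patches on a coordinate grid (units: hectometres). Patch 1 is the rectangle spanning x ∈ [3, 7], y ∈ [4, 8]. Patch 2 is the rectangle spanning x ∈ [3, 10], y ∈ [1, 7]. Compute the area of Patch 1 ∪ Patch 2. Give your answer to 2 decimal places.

By inclusion–exclusion:
Individual areas: |Patch 1| = 16, |Patch 2| = 42.
|Patch 1∩Patch 2|: x∈[3,7], y∈[4,7] → 4·3 = 12.
|Patch 1 ∪ Patch 2| = 58 − 12 = 46.00.

46.00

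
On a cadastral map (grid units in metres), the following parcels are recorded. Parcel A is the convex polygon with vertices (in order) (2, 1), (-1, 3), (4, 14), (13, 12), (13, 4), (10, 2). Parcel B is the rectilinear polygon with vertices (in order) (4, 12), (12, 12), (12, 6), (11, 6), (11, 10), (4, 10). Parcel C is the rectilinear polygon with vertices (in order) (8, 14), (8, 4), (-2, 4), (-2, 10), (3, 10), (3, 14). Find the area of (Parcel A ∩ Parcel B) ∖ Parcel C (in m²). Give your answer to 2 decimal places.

12.00

|Parcel A ∩ Parcel B| = 20.
|(Parcel A ∩ Parcel B) ∩ Parcel C| = 8.
|(Parcel A ∩ Parcel B) ∖ Parcel C| = 20 − 8 = 12.00.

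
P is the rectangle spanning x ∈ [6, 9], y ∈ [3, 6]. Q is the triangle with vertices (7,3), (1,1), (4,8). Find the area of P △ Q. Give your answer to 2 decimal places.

|P| = 9, |Q| = 18, |P∩Q| = 0.8333.
|P △ Q| = |P| + |Q| − 2·|P∩Q| = 9 + 18 − 1.6667 = 25.33.

25.33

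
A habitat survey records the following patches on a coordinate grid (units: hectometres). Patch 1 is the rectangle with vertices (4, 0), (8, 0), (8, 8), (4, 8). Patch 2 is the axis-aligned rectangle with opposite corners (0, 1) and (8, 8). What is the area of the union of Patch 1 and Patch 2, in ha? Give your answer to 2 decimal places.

60.00

By inclusion–exclusion:
Individual areas: |Patch 1| = 32, |Patch 2| = 56.
|Patch 1∩Patch 2|: x∈[4,8], y∈[1,8] → 4·7 = 28.
|Patch 1 ∪ Patch 2| = 88 − 28 = 60.00.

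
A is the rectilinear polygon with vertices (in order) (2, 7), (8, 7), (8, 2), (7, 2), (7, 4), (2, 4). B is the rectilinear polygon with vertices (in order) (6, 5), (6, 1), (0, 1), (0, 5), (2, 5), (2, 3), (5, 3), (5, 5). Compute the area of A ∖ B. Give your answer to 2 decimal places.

19.00

|A| = 20, |A∩B| = 1.
|A ∖ B| = |A| − |A∩B| = 20 − 1 = 19.00.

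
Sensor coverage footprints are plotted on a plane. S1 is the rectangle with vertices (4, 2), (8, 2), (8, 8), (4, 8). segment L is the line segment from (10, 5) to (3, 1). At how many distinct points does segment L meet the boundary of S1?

2

The segment meets the boundary at (4.75,2), (8,3.857).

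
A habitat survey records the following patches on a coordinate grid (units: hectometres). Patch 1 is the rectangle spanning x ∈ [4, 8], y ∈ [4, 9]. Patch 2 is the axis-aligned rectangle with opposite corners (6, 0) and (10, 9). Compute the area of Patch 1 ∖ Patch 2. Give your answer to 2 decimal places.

10.00

|Patch 1∩Patch 2|: x∈[6,8], y∈[4,9] → 2·5 = 10.
|Patch 1| = 20.
|Patch 1 ∖ Patch 2| = |Patch 1| − |Patch 1∩Patch 2| = 20 − 10 = 10.00.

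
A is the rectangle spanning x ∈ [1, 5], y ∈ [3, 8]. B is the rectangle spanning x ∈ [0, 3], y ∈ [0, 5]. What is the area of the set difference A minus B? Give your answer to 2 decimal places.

16.00

|A∩B|: x∈[1,3], y∈[3,5] → 2·2 = 4.
|A| = 20.
|A ∖ B| = |A| − |A∩B| = 20 − 4 = 16.00.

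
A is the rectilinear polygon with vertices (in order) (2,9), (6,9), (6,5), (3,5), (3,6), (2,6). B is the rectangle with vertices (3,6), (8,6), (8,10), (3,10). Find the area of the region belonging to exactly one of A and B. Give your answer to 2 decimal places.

17.00

|A| = 15, |B| = 20, |A∩B| = 9.
|A △ B| = |A| + |B| − 2·|A∩B| = 15 + 20 − 18 = 17.00.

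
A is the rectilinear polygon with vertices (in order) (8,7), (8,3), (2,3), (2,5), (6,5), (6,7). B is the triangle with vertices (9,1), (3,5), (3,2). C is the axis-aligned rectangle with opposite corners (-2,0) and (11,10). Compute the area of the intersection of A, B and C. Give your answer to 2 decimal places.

The intersection is the polygon with vertices (3,5), (6,3), (3,3).
By the shoelace formula its area is 3.00.

3.00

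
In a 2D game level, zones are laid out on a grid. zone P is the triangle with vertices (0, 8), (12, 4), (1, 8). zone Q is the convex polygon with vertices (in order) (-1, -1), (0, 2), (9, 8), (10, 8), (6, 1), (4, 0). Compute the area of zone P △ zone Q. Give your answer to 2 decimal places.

38.33

|zone P| = 2, |zone Q| = 37, |zone P∩zone Q| = 0.3359.
|zone P △ zone Q| = |zone P| + |zone Q| − 2·|zone P∩zone Q| = 2 + 37 − 0.6717 = 38.33.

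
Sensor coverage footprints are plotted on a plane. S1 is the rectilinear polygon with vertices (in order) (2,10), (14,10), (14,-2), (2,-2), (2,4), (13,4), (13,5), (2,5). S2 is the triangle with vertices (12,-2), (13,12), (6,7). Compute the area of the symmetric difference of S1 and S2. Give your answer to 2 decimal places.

101.41

|S1| = 133, |S2| = 46.5, |S1∩S2| = 39.0452.
|S1 △ S2| = |S1| + |S2| − 2·|S1∩S2| = 133 + 46.5 − 78.0905 = 101.41.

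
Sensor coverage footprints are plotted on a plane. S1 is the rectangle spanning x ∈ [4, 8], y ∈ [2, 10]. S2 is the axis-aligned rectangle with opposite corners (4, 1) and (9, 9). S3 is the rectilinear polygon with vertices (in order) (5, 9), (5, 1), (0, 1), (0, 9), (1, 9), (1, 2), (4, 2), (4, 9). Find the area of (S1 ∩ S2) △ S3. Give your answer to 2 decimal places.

33.00

|S1 ∩ S2| = 28.
|(S1 ∩ S2) ∩ S3| = 7.
|(S1 ∩ S2) △ S3| = 28 + 19 − 14 = 33.00.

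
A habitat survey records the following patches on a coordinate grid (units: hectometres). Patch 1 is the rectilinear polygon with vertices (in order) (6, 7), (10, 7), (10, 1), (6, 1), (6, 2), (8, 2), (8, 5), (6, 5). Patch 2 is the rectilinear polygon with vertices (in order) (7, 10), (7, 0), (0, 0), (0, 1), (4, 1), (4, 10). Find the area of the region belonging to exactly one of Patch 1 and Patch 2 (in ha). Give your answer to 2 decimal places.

46.00

|Patch 1| = 18, |Patch 2| = 34, |Patch 1∩Patch 2| = 3.
|Patch 1 △ Patch 2| = |Patch 1| + |Patch 2| − 2·|Patch 1∩Patch 2| = 18 + 34 − 6 = 46.00.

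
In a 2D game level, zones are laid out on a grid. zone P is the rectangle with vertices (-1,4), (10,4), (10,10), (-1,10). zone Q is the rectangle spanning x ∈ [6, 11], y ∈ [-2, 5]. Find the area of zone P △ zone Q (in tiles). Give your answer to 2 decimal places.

|zone P∩zone Q|: x∈[6,10], y∈[4,5] → 4·1 = 4.
|zone P △ zone Q| = |zone P| + |zone Q| − 2·|zone P∩zone Q| = 66 + 35 − 8 = 93.00.

93.00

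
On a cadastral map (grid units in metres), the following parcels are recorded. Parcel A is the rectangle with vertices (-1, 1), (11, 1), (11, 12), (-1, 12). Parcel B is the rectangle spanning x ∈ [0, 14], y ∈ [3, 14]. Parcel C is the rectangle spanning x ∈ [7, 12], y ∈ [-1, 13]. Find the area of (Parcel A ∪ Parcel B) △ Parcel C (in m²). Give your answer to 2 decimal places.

|Parcel A ∪ Parcel B| = 187.
|(Parcel A ∪ Parcel B) ∩ Parcel C| = 58.
|(Parcel A ∪ Parcel B) △ Parcel C| = 187 + 70 − 116 = 141.00.

141.00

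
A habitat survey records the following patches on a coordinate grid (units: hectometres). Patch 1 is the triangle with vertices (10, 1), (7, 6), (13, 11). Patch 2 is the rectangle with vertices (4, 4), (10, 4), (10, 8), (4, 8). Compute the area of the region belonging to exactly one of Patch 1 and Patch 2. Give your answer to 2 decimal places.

29.70

|Patch 1| = 22.5, |Patch 2| = 24, |Patch 1∩Patch 2| = 8.4.
|Patch 1 △ Patch 2| = |Patch 1| + |Patch 2| − 2·|Patch 1∩Patch 2| = 22.5 + 24 − 16.8 = 29.70.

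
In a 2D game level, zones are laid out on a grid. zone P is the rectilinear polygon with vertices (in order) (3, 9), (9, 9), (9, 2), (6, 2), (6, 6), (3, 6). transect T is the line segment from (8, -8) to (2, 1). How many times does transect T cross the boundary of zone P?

The segment lies entirely outside zone P and never meets its boundary.

0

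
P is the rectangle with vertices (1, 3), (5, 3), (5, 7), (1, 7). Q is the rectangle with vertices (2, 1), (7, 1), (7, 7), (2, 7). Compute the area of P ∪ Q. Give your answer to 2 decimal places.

By inclusion–exclusion:
Individual areas: |P| = 16, |Q| = 30.
|P∩Q|: x∈[2,5], y∈[3,7] → 3·4 = 12.
|P ∪ Q| = 46 − 12 = 34.00.

34.00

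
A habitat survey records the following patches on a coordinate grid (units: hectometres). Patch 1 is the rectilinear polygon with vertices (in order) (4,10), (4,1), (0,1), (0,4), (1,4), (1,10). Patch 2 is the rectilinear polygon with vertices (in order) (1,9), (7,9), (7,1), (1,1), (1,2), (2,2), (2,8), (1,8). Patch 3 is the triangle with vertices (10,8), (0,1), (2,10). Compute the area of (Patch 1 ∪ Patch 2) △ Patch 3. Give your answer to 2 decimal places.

|Patch 1 ∪ Patch 2| = 54.
|(Patch 1 ∪ Patch 2) ∩ Patch 3| = 32.975.
|(Patch 1 ∪ Patch 2) △ Patch 3| = 54 + 38 − 65.95 = 26.05.

26.05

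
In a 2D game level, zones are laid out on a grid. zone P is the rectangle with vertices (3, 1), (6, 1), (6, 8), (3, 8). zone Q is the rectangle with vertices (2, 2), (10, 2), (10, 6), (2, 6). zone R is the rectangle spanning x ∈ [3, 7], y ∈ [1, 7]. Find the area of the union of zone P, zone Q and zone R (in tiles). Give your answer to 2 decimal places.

By inclusion–exclusion:
Individual areas: |zone P| = 21, |zone Q| = 32, |zone R| = 24.
|zone P∩zone Q|: x∈[3,6], y∈[2,6] → 3·4 = 12.
|zone P∩zone R|: x∈[3,6], y∈[1,7] → 3·6 = 18.
|zone Q∩zone R|: x∈[3,7], y∈[2,6] → 4·4 = 16.
|zone P∩zone Q∩zone R| = 12.
|zone P ∪ zone Q ∪ zone R| = 77 − 46 + 12 = 43.00.

43.00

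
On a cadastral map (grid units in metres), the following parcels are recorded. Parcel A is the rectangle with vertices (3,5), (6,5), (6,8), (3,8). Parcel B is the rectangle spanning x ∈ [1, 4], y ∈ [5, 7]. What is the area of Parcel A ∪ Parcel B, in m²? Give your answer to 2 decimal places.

13.00

By inclusion–exclusion:
Individual areas: |Parcel A| = 9, |Parcel B| = 6.
|Parcel A∩Parcel B|: x∈[3,4], y∈[5,7] → 1·2 = 2.
|Parcel A ∪ Parcel B| = 15 − 2 = 13.00.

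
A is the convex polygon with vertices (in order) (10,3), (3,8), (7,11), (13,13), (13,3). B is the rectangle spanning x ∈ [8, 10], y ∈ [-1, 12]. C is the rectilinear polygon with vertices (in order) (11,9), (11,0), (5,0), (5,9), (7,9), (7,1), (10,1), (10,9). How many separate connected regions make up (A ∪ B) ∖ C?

(A ∪ B) ∖ C splits into 2 disjoint pieces (area 56.3095, area 2).

2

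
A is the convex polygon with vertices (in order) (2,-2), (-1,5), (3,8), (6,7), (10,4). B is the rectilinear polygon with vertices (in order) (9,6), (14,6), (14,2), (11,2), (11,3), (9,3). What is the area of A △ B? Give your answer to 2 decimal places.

|A| = 58, |B| = 18, |A∩B| = 0.75.
|A △ B| = |A| + |B| − 2·|A∩B| = 58 + 18 − 1.5 = 74.50.

74.50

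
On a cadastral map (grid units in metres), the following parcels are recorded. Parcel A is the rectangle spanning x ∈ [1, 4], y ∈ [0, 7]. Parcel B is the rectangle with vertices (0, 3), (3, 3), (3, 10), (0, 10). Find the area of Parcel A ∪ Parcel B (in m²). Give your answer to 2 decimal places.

34.00

By inclusion–exclusion:
Individual areas: |Parcel A| = 21, |Parcel B| = 21.
|Parcel A∩Parcel B|: x∈[1,3], y∈[3,7] → 2·4 = 8.
|Parcel A ∪ Parcel B| = 42 − 8 = 34.00.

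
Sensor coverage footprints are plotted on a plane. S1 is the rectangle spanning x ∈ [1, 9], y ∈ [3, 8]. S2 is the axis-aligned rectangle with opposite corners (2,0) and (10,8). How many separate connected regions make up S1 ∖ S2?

1

S1 ∖ S2 is a single connected region.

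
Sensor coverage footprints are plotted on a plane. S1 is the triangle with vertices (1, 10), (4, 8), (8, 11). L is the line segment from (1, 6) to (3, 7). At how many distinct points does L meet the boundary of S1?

The segment lies entirely outside S1 and never meets its boundary.

0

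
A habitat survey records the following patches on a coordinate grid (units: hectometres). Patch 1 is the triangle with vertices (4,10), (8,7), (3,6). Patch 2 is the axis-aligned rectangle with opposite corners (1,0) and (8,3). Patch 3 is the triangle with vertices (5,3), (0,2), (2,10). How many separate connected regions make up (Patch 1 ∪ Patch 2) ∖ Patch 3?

(Patch 1 ∪ Patch 2) ∖ Patch 3 splits into 2 disjoint pieces (area 9.1711, area 19.4).

2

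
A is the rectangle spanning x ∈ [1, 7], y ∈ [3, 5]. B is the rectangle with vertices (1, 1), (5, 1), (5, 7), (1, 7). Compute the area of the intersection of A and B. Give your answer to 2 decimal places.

8.00

|A∩B|: x∈[1,5], y∈[3,5] → 4·2 = 8.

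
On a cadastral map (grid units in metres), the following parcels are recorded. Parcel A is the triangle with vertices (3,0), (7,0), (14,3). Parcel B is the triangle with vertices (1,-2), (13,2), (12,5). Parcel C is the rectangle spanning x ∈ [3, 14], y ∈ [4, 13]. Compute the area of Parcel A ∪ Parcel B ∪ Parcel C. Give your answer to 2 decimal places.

118.47

By inclusion–exclusion:
Individual areas: |Parcel A| = 6, |Parcel B| = 20, |Parcel C| = 99.
|Parcel A∩Parcel B| = 5.5772.
|Parcel A∩Parcel C| = 0.
|Parcel B∩Parcel C| = 0.9524.
|Parcel A∩Parcel B∩Parcel C| = 0.
|Parcel A ∪ Parcel B ∪ Parcel C| = 125 − 6.5296 + 0 = 118.47.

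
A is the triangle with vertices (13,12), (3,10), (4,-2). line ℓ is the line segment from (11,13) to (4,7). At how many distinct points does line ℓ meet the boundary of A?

The segment meets the boundary at (8.87,11.174).

1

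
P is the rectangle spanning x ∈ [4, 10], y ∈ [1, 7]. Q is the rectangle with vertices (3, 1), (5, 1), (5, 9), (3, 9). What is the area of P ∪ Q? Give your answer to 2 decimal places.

By inclusion–exclusion:
Individual areas: |P| = 36, |Q| = 16.
|P∩Q|: x∈[4,5], y∈[1,7] → 1·6 = 6.
|P ∪ Q| = 52 − 6 = 46.00.

46.00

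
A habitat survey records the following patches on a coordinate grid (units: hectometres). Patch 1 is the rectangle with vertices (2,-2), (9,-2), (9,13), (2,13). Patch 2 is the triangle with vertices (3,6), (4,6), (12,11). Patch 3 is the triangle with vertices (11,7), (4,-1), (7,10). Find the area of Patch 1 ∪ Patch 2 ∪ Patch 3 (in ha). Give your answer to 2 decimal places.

109.10

By inclusion–exclusion:
Individual areas: |Patch 1| = 105, |Patch 2| = 2.5, |Patch 3| = 26.5.
|Patch 1∩Patch 2| = 2.1875.
|Patch 1∩Patch 3| = 22.7143.
|Patch 2∩Patch 3| = 0.666.
|Patch 1∩Patch 2∩Patch 3| = 0.666.
|Patch 1 ∪ Patch 2 ∪ Patch 3| = 134 − 25.5678 + 0.666 = 109.10.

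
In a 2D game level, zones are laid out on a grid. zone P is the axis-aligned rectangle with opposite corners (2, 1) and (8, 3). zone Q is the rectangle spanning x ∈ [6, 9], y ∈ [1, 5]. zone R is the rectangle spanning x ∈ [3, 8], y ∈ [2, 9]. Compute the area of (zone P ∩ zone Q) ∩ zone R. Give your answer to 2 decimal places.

The region (zone P ∩ zone Q) ∩ zone R is the polygon with vertices (8,2), (6,2), (6,3), (8,3).
By the shoelace formula its area is 2.00.

2.00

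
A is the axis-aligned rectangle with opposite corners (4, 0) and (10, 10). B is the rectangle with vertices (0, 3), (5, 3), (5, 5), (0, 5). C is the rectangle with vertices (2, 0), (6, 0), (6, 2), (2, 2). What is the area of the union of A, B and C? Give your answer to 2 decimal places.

72.00

By inclusion–exclusion:
Individual areas: |A| = 60, |B| = 10, |C| = 8.
|A∩B|: x∈[4,5], y∈[3,5] → 1·2 = 2.
|A∩C|: x∈[4,6], y∈[0,2] → 2·2 = 4.
|B∩C| = 0 (no overlap).
|A∩B∩C| = 0.
|A ∪ B ∪ C| = 78 − 6 + 0 = 72.00.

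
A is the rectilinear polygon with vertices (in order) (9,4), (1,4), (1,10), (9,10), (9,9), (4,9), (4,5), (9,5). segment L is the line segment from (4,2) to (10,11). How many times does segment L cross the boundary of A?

The segment meets the boundary at (9,9.5), (8.667,9), (6,5), (5.333,4).

4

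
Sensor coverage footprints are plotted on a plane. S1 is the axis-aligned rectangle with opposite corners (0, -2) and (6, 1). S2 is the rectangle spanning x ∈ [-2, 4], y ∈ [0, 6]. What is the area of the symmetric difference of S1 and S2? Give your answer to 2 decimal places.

46.00

|S1∩S2|: x∈[0,4], y∈[0,1] → 4·1 = 4.
|S1 △ S2| = |S1| + |S2| − 2·|S1∩S2| = 18 + 36 − 8 = 46.00.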